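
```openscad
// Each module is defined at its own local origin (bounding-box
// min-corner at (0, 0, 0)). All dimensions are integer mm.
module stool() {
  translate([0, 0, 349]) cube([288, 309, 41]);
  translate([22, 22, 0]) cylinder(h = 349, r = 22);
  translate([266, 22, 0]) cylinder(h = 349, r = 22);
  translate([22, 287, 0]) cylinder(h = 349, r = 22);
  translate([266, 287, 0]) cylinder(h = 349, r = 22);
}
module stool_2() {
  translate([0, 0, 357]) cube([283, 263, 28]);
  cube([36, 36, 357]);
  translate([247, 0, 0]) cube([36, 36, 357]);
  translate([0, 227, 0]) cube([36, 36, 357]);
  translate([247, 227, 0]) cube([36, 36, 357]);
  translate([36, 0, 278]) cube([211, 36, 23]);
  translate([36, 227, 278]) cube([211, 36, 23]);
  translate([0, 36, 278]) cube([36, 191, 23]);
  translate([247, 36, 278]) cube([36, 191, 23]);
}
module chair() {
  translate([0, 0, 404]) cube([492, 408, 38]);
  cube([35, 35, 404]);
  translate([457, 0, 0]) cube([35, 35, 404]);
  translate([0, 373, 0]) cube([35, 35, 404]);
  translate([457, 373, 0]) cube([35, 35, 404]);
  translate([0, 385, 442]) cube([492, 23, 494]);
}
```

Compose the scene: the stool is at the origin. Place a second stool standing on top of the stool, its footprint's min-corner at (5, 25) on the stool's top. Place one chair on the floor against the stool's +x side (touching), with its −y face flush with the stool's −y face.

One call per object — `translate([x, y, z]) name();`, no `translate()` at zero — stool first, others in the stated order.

stool();
translate([5, 25, 390]) stool_2();
translate([288, 0, 0]) chair();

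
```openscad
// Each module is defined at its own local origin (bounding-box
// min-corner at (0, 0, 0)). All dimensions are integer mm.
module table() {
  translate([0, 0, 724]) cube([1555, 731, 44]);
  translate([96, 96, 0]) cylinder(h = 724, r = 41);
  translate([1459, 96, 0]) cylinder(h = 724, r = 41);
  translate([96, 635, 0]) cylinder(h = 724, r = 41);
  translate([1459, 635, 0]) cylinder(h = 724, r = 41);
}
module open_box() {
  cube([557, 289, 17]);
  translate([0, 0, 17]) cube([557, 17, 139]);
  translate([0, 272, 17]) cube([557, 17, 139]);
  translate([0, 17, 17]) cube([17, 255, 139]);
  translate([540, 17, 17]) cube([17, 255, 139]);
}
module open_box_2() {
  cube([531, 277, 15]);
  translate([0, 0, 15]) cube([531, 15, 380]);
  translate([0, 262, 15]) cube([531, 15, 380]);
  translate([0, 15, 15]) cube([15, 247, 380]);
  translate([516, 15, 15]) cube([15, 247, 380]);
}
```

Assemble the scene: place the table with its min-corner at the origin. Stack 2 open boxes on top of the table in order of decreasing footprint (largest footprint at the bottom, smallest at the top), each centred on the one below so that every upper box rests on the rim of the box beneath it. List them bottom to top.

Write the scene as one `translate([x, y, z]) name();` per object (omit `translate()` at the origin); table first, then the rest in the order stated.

table();
translate([499, 221, 768]) open_box();
translate([512, 227, 924]) open_box_2();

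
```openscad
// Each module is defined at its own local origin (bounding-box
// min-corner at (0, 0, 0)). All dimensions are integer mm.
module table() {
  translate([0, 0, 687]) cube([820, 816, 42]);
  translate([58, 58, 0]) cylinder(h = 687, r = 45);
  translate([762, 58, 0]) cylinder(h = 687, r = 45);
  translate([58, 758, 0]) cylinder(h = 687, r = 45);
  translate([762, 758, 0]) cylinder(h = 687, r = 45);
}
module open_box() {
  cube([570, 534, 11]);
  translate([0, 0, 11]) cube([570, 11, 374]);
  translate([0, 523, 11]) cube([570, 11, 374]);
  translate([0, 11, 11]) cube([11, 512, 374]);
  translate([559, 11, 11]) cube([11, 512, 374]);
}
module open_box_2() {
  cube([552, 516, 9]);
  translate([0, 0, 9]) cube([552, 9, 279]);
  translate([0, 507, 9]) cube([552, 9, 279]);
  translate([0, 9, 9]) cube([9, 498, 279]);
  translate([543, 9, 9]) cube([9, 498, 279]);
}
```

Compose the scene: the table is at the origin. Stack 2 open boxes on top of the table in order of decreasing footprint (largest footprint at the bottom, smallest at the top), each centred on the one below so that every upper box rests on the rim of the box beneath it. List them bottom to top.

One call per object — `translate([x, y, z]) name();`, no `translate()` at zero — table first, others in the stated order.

table();
translate([125, 141, 729]) open_box();
translate([134, 150, 1114]) open_box_2();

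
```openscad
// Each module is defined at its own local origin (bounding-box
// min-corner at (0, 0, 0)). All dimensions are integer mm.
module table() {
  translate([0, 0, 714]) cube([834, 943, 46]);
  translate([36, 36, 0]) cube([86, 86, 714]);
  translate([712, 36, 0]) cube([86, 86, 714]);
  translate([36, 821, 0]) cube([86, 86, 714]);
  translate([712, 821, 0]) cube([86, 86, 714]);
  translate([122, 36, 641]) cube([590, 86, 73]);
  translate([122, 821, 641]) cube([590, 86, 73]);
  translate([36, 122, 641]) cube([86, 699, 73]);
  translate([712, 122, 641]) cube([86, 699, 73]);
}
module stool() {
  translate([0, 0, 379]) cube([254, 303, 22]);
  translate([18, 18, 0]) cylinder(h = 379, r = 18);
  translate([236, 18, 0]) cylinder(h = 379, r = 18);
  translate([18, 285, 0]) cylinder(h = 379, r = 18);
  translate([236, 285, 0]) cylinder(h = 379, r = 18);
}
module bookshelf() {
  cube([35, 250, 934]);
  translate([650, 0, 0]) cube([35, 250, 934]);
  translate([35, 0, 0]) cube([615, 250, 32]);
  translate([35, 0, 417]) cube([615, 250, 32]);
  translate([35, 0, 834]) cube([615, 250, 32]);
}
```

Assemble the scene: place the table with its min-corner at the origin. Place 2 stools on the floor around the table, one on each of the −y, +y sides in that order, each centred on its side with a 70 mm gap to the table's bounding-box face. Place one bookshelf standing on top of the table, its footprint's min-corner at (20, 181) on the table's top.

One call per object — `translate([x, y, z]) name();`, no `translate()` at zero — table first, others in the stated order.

table();
translate([290, -373, 0]) stool();
translate([290, 1013, 0]) stool();
translate([20, 181, 760]) bookshelf();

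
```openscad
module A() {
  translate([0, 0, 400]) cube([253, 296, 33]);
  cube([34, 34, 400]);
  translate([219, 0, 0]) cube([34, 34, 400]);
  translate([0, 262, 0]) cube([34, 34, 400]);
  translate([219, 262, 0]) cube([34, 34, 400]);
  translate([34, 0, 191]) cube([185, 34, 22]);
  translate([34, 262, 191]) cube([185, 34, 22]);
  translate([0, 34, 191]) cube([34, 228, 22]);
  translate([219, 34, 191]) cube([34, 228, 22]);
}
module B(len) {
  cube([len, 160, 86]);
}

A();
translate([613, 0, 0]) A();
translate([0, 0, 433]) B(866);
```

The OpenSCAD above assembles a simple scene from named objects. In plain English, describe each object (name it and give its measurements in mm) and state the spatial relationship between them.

A is a simple wooden stool: a rectangular seat 253 mm (x) by 296 mm (y), 33 mm thick, top face at z = 433 mm, on four square legs, each 34×34 mm in cross-section. The legs rest on z = 0, each flush with a corner of the seat. Four stretchers, 34 mm wide and 22 mm tall, connect adjacent legs with their undersides at z = 191 mm, each running between the inner faces of the legs it joins and aligned with the legs' outer faces on the other axis.

B is a rectangular beam 866 mm long (x), 160 mm deep (y), 86 mm thick (z).

The beam spans the tops of two stools placed 360 mm apart, resting at z = 433 mm.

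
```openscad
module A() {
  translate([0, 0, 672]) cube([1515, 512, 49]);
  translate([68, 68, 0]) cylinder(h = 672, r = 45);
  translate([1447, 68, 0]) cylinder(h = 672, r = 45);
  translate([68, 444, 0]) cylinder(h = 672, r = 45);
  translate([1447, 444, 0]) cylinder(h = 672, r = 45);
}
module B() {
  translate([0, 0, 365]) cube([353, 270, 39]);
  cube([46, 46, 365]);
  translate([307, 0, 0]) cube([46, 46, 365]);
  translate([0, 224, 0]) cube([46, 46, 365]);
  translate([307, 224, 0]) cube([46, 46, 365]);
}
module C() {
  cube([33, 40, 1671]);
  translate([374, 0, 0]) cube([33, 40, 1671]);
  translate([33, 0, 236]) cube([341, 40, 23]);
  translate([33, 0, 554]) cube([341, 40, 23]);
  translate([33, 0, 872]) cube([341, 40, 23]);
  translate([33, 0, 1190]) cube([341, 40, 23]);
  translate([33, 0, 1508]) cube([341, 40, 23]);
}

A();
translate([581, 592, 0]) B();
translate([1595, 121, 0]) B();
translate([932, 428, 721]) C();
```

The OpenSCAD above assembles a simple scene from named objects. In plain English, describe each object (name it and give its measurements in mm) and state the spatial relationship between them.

A is a table with a 1515×512 mm rectangular top, 49 mm thick, top surface at z = 721 mm, supported by four round legs of 90 mm diameter, each leg's bounding box inset 23 mm from the nearest pair of top edges, running from the floor.

B is a four-legged stool. The seat is a 353×270×39 mm slab whose top surface is at z = 404 mm; four square legs, each 46×46 mm in cross-section, run from the floor (z = 0) to the underside of the seat, each flush with a corner of the seat.

C is a straight ladder. Two 33×40 mm vertical rails, 1671 mm tall, stand 407 mm apart (outside-to-outside) with their front faces coplanar on the −y side. 5 rungs, each 40 mm deep and 23 mm tall, span between the inner faces of the rails, front faces flush with the rails. The lowest rung's underside is at z = 236 mm and rungs are spaced 318 mm apart (underside to underside).

Two stools sit around the table at the +y, +x sides. The ladder is on top of the table.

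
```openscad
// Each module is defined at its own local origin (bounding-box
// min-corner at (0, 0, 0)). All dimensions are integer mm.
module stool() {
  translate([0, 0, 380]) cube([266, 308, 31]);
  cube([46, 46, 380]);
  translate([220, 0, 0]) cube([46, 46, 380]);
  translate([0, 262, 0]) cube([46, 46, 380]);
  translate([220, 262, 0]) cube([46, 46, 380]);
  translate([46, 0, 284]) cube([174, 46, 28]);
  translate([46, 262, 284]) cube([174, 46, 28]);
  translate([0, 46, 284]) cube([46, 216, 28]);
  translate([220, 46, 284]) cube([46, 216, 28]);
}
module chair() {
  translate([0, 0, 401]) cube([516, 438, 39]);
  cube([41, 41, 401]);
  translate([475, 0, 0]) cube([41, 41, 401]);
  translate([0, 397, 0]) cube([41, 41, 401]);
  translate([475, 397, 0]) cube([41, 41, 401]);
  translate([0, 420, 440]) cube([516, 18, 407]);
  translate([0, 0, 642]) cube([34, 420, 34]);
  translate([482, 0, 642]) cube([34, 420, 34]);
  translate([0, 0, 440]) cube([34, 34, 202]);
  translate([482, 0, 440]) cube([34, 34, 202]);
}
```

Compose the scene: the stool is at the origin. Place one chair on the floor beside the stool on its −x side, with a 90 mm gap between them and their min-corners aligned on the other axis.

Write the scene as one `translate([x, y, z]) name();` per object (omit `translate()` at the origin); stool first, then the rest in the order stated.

stool();
translate([-606, 0, 0]) chair();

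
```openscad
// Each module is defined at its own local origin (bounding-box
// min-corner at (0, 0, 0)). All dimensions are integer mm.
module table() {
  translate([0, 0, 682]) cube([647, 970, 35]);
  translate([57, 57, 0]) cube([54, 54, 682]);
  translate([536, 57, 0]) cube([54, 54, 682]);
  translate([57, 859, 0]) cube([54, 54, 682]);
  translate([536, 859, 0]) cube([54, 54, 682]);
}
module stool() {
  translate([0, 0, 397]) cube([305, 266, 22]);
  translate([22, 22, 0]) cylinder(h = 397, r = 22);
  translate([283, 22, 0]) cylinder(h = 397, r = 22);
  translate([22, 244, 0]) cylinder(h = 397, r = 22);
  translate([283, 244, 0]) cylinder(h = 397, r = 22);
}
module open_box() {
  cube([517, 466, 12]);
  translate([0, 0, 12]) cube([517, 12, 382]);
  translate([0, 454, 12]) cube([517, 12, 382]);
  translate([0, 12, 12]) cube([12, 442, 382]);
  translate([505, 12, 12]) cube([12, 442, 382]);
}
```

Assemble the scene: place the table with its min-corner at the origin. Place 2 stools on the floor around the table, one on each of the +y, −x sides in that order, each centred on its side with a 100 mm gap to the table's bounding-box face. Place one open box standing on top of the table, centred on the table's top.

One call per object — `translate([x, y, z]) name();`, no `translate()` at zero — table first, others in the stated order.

table();
translate([171, 1070, 0]) stool();
translate([-405, 352, 0]) stool();
translate([65, 252, 717]) open_box();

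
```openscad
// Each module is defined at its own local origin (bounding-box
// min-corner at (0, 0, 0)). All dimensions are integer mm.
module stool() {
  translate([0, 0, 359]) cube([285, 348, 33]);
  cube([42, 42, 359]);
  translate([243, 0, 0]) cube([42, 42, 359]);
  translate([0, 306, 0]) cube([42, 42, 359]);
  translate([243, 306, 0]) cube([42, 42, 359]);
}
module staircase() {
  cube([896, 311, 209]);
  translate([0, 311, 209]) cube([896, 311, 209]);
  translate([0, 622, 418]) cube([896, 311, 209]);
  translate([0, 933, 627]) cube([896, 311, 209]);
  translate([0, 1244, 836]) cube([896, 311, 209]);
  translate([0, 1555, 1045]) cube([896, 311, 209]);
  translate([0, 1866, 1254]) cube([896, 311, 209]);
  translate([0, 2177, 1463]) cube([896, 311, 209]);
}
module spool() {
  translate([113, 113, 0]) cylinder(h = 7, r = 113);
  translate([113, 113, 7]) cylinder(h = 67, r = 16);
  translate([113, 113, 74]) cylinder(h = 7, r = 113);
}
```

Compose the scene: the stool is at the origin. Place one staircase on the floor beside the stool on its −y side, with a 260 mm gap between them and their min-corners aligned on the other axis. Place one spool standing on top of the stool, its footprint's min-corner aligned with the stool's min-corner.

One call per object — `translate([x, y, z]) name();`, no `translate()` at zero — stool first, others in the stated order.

stool();
translate([0, -2748, 0]) staircase();
translate([0, 0, 392]) spool();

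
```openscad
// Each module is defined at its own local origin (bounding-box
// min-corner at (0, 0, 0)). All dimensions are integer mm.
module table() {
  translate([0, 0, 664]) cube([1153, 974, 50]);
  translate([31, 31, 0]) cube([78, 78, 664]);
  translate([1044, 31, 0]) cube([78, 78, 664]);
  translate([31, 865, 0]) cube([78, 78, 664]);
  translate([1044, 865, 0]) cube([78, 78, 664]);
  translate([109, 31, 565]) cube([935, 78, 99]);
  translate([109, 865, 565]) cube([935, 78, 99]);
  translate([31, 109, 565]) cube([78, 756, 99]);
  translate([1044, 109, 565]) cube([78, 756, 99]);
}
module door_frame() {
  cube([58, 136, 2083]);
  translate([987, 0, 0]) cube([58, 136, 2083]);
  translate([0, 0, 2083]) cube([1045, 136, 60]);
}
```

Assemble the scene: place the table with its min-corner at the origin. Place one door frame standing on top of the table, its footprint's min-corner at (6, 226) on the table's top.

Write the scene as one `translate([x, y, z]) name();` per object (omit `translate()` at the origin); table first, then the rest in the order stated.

table();
translate([6, 226, 714]) door_frame();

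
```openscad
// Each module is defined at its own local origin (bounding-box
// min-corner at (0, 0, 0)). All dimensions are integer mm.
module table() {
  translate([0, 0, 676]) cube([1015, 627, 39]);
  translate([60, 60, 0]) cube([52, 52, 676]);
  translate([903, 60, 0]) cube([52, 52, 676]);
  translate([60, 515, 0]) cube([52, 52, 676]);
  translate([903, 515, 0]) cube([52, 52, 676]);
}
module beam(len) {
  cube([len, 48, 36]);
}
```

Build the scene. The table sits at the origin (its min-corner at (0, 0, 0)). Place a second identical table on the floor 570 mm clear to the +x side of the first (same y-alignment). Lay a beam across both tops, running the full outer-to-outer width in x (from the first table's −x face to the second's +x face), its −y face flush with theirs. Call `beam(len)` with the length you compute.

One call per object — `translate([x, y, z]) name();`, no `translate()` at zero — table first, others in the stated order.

table();
translate([1585, 0, 0]) table();
translate([0, 0, 715]) beam(2600);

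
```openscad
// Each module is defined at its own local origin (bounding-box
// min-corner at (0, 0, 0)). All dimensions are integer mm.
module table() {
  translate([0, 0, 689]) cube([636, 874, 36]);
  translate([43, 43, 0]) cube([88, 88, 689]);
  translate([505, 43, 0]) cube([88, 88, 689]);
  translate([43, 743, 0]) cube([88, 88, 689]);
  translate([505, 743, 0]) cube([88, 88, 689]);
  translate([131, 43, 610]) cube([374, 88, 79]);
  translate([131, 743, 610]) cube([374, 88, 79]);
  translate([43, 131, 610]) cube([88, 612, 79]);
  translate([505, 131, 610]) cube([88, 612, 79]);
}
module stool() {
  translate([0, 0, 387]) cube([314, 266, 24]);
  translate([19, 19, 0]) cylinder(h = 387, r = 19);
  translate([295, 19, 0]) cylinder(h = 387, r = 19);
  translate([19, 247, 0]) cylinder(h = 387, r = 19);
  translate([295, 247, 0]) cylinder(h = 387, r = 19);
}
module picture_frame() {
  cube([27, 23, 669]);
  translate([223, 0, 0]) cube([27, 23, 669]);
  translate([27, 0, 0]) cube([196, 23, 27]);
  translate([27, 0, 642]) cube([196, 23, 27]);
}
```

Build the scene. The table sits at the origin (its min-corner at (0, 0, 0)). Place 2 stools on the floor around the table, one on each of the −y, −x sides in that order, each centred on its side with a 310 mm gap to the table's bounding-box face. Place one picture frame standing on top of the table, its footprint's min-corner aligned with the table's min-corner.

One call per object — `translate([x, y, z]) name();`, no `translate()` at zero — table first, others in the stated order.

table();
translate([161, -576, 0]) stool();
translate([-624, 304, 0]) stool();
translate([0, 0, 725]) picture_frame();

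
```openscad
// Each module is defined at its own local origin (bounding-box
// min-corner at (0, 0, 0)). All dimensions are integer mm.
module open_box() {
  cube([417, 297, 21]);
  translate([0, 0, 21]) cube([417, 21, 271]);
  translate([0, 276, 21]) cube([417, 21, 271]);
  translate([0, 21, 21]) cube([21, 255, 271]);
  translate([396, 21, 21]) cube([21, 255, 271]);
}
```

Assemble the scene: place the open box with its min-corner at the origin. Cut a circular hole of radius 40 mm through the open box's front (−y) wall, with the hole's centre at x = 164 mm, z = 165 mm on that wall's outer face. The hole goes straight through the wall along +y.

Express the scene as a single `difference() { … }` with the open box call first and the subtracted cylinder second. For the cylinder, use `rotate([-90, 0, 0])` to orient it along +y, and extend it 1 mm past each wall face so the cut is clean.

difference() {
  open_box();
  translate([164, -1, 165]) rotate([-90, 0, 0]) cylinder(h = 23, r = 40);
}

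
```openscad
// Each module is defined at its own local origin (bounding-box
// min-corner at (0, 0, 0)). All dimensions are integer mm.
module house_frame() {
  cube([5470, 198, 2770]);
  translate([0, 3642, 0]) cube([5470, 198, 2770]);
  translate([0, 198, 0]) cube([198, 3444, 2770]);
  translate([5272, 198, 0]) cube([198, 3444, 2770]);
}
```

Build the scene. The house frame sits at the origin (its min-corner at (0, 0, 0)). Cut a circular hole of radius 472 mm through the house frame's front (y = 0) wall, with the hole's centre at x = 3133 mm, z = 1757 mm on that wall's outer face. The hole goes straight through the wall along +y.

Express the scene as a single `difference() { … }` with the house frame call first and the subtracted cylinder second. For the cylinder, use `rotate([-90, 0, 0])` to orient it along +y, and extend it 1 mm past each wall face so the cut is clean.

difference() {
  house_frame();
  translate([3133, -1, 1757]) rotate([-90, 0, 0]) cylinder(h = 200, r = 472);
}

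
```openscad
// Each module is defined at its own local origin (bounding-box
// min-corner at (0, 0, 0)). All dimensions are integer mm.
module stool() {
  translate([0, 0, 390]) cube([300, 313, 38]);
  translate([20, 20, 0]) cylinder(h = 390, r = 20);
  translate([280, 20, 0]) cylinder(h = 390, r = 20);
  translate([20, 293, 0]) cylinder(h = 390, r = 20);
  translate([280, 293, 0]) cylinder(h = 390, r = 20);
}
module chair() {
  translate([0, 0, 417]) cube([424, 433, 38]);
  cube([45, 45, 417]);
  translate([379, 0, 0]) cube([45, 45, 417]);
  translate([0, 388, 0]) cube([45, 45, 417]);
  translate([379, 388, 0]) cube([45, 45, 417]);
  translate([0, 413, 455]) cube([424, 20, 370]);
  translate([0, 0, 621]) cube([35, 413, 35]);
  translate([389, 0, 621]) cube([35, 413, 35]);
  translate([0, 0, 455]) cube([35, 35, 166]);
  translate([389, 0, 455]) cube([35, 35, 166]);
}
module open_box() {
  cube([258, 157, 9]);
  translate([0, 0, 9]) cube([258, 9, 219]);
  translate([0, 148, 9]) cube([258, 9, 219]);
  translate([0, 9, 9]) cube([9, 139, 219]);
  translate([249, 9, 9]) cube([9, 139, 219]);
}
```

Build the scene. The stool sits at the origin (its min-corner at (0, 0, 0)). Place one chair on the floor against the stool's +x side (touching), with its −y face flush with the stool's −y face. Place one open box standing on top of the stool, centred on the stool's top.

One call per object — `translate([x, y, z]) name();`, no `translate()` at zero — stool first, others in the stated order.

stool();
translate([300, 0, 0]) chair();
translate([21, 78, 428]) open_box();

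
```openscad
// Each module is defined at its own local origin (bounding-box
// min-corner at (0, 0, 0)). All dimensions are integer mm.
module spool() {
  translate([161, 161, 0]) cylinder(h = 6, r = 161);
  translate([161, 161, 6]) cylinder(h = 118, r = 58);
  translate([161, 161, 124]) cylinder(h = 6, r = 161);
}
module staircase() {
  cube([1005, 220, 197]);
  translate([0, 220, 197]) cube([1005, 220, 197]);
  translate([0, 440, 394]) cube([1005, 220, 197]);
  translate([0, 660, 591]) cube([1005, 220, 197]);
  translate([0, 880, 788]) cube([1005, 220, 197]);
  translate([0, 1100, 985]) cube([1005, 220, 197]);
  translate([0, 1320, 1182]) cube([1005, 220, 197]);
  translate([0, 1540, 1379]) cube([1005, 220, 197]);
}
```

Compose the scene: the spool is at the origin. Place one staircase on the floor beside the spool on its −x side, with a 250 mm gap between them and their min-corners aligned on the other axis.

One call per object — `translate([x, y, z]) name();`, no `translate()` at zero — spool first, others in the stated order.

spool();
translate([-1255, 0, 0]) staircase();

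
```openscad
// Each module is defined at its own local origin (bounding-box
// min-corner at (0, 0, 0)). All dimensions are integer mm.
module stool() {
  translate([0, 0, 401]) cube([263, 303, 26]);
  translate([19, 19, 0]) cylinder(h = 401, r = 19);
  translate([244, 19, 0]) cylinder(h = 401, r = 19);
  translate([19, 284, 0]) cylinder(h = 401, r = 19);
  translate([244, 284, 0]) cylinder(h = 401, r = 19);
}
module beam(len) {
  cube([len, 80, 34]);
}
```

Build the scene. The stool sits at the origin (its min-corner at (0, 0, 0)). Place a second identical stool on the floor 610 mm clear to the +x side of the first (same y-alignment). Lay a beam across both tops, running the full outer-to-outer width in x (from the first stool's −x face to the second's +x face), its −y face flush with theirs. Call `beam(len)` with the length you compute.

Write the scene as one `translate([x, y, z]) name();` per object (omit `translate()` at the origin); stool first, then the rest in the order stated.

stool();
translate([873, 0, 0]) stool();
translate([0, 0, 427]) beam(1136);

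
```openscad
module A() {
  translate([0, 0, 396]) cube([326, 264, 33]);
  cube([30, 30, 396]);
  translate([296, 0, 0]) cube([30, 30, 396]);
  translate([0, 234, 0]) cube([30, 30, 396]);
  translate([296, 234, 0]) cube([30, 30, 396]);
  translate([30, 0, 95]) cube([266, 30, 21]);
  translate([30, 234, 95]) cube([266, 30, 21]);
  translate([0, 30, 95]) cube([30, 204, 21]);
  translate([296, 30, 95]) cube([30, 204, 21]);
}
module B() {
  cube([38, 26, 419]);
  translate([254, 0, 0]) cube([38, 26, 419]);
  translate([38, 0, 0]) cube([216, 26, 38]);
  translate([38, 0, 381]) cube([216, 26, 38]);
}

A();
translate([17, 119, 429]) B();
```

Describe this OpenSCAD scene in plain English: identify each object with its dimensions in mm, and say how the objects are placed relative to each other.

A is a four-legged stool. The seat is a 326×264×33 mm slab whose top surface is at z = 429 mm; four square legs, each 30×30 mm in cross-section, run from the floor (z = 0) to the underside of the seat, each flush with a corner of the seat. Four stretchers, 30 mm wide and 21 mm tall, connect adjacent legs with their undersides at z = 95 mm, each running between the inner faces of the legs it joins and aligned with the legs' outer faces on the other axis.

B is a rectangular picture frame lying in the x–z plane (depth along y). The opening is 216 mm wide (x) by 343 mm tall (z), surrounded by a border 38 mm wide on all four sides. The frame is 26 mm deep and is made of two full-height vertical stiles with two horizontal rails fitted between them.

The picture frame is on top of the stool, centred.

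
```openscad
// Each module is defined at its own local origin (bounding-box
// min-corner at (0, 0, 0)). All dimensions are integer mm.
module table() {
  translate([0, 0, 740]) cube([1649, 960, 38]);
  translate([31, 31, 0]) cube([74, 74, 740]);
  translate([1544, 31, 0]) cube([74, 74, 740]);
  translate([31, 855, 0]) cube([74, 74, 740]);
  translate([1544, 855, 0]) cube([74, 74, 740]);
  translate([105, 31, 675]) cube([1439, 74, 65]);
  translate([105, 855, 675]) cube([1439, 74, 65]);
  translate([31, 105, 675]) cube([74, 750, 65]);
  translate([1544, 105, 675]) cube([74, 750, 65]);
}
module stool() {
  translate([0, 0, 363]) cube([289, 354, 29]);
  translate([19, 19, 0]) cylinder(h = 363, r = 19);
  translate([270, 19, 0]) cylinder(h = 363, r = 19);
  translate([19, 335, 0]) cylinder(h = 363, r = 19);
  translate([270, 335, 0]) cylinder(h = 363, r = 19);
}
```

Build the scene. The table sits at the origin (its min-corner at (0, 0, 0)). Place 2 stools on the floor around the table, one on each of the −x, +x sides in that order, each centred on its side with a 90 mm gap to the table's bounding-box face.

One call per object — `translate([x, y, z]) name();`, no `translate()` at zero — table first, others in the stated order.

table();
translate([-379, 303, 0]) stool();
translate([1739, 303, 0]) stool();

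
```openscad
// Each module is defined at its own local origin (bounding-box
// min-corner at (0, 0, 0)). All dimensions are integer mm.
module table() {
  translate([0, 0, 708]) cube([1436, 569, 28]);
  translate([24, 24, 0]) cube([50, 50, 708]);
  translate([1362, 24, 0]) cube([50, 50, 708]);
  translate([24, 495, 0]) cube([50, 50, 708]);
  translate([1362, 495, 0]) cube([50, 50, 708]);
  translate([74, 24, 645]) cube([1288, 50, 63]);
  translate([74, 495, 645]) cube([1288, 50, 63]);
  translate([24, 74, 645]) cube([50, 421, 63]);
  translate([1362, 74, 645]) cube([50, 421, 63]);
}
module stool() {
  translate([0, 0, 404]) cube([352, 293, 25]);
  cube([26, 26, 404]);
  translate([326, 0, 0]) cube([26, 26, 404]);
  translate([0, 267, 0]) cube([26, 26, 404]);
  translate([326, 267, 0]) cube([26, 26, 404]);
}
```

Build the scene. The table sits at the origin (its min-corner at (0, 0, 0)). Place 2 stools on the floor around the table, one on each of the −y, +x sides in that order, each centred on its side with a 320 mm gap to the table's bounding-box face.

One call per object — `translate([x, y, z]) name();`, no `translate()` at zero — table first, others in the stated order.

table();
translate([542, -613, 0]) stool();
translate([1756, 138, 0]) stool();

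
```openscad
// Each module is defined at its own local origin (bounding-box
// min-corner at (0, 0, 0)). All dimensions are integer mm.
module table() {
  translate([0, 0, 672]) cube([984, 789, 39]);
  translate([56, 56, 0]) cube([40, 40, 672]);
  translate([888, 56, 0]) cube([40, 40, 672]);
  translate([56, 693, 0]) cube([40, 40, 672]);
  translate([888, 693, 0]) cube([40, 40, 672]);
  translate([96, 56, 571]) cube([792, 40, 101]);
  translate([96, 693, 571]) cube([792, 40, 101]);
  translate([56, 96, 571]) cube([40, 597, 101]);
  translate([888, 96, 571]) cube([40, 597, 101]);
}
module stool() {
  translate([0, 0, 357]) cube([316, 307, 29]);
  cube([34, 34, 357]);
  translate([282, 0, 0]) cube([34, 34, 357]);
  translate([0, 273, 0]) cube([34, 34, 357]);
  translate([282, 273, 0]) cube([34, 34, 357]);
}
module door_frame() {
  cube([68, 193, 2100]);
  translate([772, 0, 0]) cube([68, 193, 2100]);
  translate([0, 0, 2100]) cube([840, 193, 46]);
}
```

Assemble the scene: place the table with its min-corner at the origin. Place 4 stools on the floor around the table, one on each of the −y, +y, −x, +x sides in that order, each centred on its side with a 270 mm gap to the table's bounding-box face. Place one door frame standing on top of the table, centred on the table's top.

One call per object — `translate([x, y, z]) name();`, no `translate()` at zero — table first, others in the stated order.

table();
translate([334, -577, 0]) stool();
translate([334, 1059, 0]) stool();
translate([-586, 241, 0]) stool();
translate([1254, 241, 0]) stool();
translate([72, 298, 711]) door_frame();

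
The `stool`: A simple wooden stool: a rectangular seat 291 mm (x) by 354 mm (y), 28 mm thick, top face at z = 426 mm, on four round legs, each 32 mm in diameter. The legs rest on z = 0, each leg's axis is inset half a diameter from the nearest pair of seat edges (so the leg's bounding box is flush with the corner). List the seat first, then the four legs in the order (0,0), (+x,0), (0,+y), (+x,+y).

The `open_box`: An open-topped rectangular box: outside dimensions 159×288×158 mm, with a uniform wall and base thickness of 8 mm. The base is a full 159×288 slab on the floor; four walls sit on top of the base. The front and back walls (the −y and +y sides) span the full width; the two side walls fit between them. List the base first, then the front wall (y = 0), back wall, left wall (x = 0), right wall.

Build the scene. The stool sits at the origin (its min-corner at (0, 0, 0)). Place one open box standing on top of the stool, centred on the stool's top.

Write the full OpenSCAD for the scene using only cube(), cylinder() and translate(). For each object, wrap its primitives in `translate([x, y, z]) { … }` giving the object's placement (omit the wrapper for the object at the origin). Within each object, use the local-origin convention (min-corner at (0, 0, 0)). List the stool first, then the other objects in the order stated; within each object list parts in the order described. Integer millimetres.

translate([0, 0, 398]) cube([291, 354, 28]);
translate([16, 16, 0]) cylinder(h = 398, r = 16);
translate([275, 16, 0]) cylinder(h = 398, r = 16);
translate([16, 338, 0]) cylinder(h = 398, r = 16);
translate([275, 338, 0]) cylinder(h = 398, r = 16);
translate([66, 33, 426]) {
  cube([159, 288, 8]);
  translate([0, 0, 8]) cube([159, 8, 150]);
  translate([0, 280, 8]) cube([159, 8, 150]);
  translate([0, 8, 8]) cube([8, 272, 150]);
  translate([151, 8, 8]) cube([8, 272, 150]);
}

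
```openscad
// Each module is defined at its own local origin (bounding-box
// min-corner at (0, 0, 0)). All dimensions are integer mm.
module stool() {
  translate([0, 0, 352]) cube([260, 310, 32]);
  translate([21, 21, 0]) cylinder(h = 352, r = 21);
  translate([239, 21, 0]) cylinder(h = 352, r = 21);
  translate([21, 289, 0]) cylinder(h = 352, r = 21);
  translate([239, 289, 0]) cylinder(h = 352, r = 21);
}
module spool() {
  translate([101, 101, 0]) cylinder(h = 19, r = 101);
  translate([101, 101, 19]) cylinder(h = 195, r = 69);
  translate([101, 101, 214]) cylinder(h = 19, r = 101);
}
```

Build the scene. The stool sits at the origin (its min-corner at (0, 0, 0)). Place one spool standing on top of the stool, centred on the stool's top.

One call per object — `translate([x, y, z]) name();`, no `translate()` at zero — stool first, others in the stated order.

stool();
translate([29, 54, 384]) spool();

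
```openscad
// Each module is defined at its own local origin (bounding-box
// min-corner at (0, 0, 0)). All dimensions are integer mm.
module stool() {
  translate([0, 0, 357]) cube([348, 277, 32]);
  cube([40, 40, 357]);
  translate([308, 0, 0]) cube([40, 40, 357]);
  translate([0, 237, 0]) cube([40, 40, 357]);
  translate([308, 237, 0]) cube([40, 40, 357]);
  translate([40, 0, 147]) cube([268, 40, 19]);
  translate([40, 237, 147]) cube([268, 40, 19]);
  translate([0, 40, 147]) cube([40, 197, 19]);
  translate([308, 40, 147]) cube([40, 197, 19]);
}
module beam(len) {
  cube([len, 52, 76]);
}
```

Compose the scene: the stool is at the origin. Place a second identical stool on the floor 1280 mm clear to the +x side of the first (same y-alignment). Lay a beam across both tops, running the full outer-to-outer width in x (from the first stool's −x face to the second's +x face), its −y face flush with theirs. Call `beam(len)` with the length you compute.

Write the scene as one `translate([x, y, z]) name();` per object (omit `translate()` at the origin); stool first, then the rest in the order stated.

stool();
translate([1628, 0, 0]) stool();
translate([0, 0, 389]) beam(1976);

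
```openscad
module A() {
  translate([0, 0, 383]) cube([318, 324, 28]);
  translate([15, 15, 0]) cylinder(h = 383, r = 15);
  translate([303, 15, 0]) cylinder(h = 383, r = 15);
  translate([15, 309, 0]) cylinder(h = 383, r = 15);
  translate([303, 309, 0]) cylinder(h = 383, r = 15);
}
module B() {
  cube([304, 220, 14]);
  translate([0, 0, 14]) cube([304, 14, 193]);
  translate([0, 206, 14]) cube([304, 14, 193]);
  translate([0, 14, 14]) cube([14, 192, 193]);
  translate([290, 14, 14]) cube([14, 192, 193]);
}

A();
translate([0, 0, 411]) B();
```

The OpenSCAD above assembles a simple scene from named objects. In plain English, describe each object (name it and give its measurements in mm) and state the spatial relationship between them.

A is a simple wooden stool: a rectangular seat 318 mm (x) by 324 mm (y), 28 mm thick, top face at z = 411 mm, on four round legs, each 30 mm in diameter. The legs rest on z = 0, each leg's axis is inset half a diameter from the nearest pair of seat edges (so the leg's bounding box is flush with the corner).

B is an open-topped rectangular box: outside dimensions 304×220×207 mm, with a uniform wall and base thickness of 14 mm. The base is a full 304×220 slab on the floor; four walls sit on top of the base. The front and back walls (the −y and +y sides) span the full width; the two side walls fit between them.

The open box is on top of the stool.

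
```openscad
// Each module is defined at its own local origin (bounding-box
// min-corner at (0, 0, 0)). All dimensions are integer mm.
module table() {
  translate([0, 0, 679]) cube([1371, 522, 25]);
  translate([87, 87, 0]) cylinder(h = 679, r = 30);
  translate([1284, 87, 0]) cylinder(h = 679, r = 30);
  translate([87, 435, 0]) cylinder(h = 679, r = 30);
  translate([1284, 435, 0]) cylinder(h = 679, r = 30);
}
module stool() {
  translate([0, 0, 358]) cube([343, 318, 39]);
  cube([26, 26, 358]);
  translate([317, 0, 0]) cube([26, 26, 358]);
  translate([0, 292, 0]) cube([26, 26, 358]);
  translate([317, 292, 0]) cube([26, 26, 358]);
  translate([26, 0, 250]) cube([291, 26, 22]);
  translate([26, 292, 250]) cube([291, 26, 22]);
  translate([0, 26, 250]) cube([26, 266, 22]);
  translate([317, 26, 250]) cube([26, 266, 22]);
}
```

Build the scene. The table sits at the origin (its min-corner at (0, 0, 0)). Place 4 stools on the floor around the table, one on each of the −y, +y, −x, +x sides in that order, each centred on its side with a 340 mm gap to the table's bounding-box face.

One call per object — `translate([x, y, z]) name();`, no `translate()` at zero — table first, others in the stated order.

table();
translate([514, -658, 0]) stool();
translate([514, 862, 0]) stool();
translate([-683, 102, 0]) stool();
translate([1711, 102, 0]) stool();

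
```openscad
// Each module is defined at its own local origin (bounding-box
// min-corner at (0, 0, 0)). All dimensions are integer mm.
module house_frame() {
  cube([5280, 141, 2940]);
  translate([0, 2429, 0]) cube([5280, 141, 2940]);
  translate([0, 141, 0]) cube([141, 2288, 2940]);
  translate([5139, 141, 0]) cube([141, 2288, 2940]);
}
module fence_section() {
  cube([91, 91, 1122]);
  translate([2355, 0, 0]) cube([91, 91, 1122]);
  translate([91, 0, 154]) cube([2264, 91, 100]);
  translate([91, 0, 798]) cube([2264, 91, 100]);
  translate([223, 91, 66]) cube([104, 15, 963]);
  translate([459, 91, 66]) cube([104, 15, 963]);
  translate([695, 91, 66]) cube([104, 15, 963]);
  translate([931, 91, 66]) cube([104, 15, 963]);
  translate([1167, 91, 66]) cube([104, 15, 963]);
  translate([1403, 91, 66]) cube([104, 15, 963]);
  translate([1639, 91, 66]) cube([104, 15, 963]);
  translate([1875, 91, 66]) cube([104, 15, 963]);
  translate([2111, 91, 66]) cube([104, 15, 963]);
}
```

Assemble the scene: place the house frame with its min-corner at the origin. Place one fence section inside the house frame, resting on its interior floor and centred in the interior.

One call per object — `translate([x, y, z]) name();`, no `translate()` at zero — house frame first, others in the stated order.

house_frame();
translate([1417, 1232, 0]) fence_section();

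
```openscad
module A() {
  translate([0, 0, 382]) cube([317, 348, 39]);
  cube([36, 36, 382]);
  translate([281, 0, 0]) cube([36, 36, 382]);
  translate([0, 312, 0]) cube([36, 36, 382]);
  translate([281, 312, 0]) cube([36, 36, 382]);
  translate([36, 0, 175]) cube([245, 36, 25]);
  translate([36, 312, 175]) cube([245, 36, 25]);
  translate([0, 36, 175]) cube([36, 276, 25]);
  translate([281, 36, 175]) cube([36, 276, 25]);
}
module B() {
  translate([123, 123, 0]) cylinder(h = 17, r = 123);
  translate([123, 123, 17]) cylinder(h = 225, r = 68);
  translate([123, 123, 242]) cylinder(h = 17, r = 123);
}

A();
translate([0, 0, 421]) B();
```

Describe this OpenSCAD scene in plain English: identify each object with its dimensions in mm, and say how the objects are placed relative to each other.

A is a simple wooden stool: a rectangular seat 317 mm (x) by 348 mm (y), 39 mm thick, top face at z = 421 mm, on four square legs, each 36×36 mm in cross-section. The legs rest on z = 0, each flush with a corner of the seat. Four stretchers, 36 mm wide and 25 mm tall, connect adjacent legs with their undersides at z = 175 mm, each running between the inner faces of the legs it joins and aligned with the legs' outer faces on the other axis.

B is a spool: two coaxial disc flanges of radius 123 mm and thickness 17 mm, joined by a core cylinder of radius 68 mm and height 225 mm. The lower flange rests on z = 0 and the three cylinders share a vertical axis.

The spool is on top of the stool.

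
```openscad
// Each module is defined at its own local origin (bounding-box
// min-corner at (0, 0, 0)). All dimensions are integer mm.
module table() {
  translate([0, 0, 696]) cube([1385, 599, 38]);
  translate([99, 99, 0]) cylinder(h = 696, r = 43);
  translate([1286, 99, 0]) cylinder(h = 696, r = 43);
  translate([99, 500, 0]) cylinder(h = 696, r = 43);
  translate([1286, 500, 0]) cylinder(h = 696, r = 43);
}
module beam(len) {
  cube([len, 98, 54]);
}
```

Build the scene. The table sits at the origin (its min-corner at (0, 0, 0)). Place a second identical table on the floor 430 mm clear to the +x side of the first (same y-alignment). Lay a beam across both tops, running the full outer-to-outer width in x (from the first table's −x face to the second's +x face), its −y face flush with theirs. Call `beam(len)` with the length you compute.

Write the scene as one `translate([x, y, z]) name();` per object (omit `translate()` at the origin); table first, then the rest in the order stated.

table();
translate([1815, 0, 0]) table();
translate([0, 0, 734]) beam(3200);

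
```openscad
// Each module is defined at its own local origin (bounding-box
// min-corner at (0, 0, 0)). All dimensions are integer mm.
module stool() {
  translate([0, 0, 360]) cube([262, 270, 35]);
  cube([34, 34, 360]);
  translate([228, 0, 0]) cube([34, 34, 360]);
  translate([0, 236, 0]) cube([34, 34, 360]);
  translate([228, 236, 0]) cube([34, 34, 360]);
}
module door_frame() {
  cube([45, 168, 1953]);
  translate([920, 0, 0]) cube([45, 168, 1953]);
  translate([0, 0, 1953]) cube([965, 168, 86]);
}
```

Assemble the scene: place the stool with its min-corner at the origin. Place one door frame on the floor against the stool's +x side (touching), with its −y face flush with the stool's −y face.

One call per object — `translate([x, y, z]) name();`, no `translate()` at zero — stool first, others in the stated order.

stool();
translate([262, 0, 0]) door_frame();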